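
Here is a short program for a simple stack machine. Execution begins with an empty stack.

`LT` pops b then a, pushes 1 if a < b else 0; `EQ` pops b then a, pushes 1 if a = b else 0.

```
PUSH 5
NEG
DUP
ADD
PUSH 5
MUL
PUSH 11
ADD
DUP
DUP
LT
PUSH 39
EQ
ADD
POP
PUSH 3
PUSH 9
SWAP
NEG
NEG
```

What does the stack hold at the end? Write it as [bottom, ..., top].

[9, 3]

PUSH 5  -> [5]
NEG     -> [-5]
DUP     -> [-5, -5]
ADD     -> [-10]
PUSH 5  -> [-10, 5]
MUL     -> [-50]
PUSH 11 -> [-50, 11]
ADD     -> [-39]
DUP     -> [-39, -39]
DUP     -> [-39, -39, -39]
LT      -> [-39, 0]
PUSH 39 -> [-39, 0, 39]
EQ      -> [-39, 0]
ADD     -> [-39]
POP     -> []
PUSH 3  -> [3]
PUSH 9  -> [3, 9]
SWAP    -> [9, 3]
NEG     -> [9, -3]
NEG     -> [9, 3]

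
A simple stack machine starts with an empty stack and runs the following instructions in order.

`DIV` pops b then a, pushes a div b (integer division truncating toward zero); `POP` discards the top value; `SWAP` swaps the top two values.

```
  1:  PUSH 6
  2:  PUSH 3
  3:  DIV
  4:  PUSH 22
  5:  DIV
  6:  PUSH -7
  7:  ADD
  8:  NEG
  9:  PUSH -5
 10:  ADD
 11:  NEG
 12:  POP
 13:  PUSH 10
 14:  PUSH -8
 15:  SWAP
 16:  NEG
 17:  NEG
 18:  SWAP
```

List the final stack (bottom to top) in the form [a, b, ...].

PUSH 6  -> [6]
PUSH 3  -> [6, 3]
DIV     -> [2]
PUSH 22 -> [2, 22]
DIV     -> [0]
PUSH -7 -> [0, -7]
ADD     -> [-7]
NEG     -> [7]
PUSH -5 -> [7, -5]
ADD     -> [2]
NEG     -> [-2]
POP     -> []
PUSH 10 -> [10]
PUSH -8 -> [10, -8]
SWAP    -> [-8, 10]
NEG     -> [-8, -10]
NEG     -> [-8, 10]
SWAP    -> [10, -8]

[10, -8]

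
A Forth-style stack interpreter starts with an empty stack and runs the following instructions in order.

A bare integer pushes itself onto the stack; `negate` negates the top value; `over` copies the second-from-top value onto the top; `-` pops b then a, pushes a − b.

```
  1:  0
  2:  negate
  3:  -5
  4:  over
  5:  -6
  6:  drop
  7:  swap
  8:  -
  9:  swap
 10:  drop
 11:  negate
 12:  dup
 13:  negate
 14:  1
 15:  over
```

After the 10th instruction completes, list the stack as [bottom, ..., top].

0      -> 0
negate -> 0
-5     -> 0 -5
over   -> 0 -5 0
-6     -> 0 -5 0 -6
drop   -> 0 -5 0
swap   -> 0 0 -5
-      -> 0 5
swap   -> 5 0
drop   -> 5

[5]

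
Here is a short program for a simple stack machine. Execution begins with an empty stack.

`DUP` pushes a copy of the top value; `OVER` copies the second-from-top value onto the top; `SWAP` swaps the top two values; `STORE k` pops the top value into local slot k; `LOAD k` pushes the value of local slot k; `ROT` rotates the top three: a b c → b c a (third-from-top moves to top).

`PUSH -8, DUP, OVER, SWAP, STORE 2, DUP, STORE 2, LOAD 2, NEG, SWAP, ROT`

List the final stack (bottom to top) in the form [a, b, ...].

[8, -8, -8]

PUSH -8 : [-8]
DUP     : [-8, -8]
OVER    : [-8, -8, -8]
SWAP    : [-8, -8, -8]
STORE 2 : [-8, -8]
DUP     : [-8, -8, -8]
STORE 2 : [-8, -8]
LOAD 2  : [-8, -8, -8]
NEG     : [-8, -8, 8]
SWAP    : [-8, 8, -8]
ROT     : [8, -8, -8]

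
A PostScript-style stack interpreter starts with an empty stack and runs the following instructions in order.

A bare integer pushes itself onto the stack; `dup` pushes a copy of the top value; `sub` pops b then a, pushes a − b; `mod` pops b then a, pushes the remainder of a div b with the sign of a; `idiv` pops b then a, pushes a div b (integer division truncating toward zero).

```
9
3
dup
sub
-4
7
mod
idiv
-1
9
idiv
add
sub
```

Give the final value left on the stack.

9    -> [9]
3    -> [9, 3]
dup  -> [9, 3, 3]
sub  -> [9, 0]
-4   -> [9, 0, -4]
7    -> [9, 0, -4, 7]
mod  -> [9, 0, -4]
idiv -> [9, 0]
-1   -> [9, 0, -1]
9    -> [9, 0, -1, 9]
idiv -> [9, 0, 0]
add  -> [9, 0]
sub  -> [9]

9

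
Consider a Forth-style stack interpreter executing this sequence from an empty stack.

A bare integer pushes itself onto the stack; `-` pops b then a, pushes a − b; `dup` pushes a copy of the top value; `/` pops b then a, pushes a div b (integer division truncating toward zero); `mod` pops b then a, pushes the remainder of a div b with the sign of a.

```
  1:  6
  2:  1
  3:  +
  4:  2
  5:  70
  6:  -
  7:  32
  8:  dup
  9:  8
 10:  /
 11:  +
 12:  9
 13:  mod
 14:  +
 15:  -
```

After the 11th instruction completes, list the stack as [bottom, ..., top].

6   -> 6
1   -> 6 1
+   -> 7
2   -> 7 2
70  -> 7 2 70
-   -> 7 -68
32  -> 7 -68 32
dup -> 7 -68 32 32
8   -> 7 -68 32 32 8
/   -> 7 -68 32 4
+   -> 7 -68 36

[7, -68, 36]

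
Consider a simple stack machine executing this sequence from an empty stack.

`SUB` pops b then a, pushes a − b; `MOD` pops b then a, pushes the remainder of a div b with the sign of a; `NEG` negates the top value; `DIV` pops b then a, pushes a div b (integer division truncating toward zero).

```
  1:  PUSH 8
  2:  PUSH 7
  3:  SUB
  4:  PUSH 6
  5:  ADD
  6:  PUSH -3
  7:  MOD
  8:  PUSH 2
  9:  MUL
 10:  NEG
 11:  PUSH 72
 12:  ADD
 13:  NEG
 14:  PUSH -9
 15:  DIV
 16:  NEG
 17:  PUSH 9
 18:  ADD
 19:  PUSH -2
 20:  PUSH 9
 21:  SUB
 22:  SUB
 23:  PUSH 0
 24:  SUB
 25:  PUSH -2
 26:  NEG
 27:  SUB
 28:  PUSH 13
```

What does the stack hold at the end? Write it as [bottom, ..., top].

PUSH 8  → [8]
PUSH 7  → [8, 7]
SUB     → [1]
PUSH 6  → [1, 6]
ADD     → [7]
PUSH -3 → [7, -3]
MOD     → [1]
PUSH 2  → [1, 2]
MUL     → [2]
NEG     → [-2]
PUSH 72 → [-2, 72]
ADD     → [70]
NEG     → [-70]
PUSH -9 → [-70, -9]
DIV     → [7]
NEG     → [-7]
PUSH 9  → [-7, 9]
ADD     → [2]
PUSH -2 → [2, -2]
PUSH 9  → [2, -2, 9]
SUB     → [2, -11]
SUB     → [13]
PUSH 0  → [13, 0]
SUB     → [13]
PUSH -2 → [13, -2]
NEG     → [13, 2]
SUB     → [11]
PUSH 13 → [11, 13]

[11, 13]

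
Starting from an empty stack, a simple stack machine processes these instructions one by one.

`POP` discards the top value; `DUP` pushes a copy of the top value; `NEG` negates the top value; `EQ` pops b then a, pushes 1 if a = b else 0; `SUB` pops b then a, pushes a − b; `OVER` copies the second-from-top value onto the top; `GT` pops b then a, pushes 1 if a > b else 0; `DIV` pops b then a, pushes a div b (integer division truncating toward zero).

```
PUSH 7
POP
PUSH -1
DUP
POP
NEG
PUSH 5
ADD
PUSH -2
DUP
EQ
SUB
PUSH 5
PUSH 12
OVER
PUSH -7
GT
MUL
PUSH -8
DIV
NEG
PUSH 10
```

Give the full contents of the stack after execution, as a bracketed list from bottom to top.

[5, 5, 1, 10]

PUSH 7  : [7]
POP     : []
PUSH -1 : [-1]
DUP     : [-1, -1]
POP     : [-1]
NEG     : [1]
PUSH 5  : [1, 5]
ADD     : [6]
PUSH -2 : [6, -2]
DUP     : [6, -2, -2]
EQ      : [6, 1]
SUB     : [5]
PUSH 5  : [5, 5]
PUSH 12 : [5, 5, 12]
OVER    : [5, 5, 12, 5]
PUSH -7 : [5, 5, 12, 5, -7]
GT      : [5, 5, 12, 1]
MUL     : [5, 5, 12]
PUSH -8 : [5, 5, 12, -8]
DIV     : [5, 5, -1]
NEG     : [5, 5, 1]
PUSH 10 : [5, 5, 1, 10]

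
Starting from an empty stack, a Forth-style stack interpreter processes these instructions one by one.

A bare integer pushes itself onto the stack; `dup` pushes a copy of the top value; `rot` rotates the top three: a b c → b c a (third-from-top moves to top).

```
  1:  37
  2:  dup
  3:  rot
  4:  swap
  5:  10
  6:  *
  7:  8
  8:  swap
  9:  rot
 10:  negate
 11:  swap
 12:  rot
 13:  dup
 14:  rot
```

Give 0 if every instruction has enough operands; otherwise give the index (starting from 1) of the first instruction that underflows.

3

37  : [37]
dup : [37, 37]
rot  — needs 3 operands, stack has 2 → underflow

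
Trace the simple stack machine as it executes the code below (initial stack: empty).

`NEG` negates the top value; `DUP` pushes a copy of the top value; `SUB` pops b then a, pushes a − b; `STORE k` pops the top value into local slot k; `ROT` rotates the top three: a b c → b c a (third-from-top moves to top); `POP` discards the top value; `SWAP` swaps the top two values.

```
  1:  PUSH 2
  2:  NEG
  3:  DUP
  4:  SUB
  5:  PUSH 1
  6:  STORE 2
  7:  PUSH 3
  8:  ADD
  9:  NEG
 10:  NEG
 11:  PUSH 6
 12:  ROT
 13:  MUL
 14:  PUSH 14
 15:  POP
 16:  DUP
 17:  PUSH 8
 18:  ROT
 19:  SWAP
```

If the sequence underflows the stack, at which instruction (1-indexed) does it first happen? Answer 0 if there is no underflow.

PUSH 2   [2]
NEG      [-2]
DUP      [-2, -2]
SUB      [0]
PUSH 1   [0, 1]
STORE 2  [0]
PUSH 3   [0, 3]
ADD      [3]
NEG      [-3]
NEG      [3]
PUSH 6   [3, 6]
ROT  — needs 3 operands, stack has 2 → underflow

12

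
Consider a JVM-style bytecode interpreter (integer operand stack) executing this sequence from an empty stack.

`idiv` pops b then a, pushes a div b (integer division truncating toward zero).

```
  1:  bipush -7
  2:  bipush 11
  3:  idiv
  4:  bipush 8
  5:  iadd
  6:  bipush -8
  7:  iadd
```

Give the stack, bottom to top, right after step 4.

bipush -7 → [-7]
bipush 11 → [-7, 11]
idiv      → [0]
bipush 8  → [0, 8]

[0, 8]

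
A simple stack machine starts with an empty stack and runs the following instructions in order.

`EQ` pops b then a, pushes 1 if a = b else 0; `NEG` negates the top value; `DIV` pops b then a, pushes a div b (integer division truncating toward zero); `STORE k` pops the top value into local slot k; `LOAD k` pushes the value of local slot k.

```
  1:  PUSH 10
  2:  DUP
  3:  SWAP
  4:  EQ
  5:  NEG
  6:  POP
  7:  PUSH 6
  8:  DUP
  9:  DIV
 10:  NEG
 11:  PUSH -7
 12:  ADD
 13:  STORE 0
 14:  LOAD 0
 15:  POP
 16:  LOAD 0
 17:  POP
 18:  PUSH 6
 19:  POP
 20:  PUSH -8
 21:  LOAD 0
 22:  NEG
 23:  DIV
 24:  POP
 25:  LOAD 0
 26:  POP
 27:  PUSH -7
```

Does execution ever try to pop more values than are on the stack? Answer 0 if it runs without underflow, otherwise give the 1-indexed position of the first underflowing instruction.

0

PUSH 10 : [10]
DUP     : [10, 10]
SWAP    : [10, 10]
EQ      : [1]
NEG     : [-1]
POP     : []
PUSH 6  : [6]
DUP     : [6, 6]
DIV     : [1]
NEG     : [-1]
PUSH -7 : [-1, -7]
ADD     : [-8]
STORE 0 : []
LOAD 0  : [-8]
POP     : []
LOAD 0  : [-8]
POP     : []
PUSH 6  : [6]
POP     : []
PUSH -8 : [-8]
LOAD 0  : [-8, -8]
NEG     : [-8, 8]
DIV     : [-1]
POP     : []
LOAD 0  : [-8]
POP     : []
PUSH -7 : [-7]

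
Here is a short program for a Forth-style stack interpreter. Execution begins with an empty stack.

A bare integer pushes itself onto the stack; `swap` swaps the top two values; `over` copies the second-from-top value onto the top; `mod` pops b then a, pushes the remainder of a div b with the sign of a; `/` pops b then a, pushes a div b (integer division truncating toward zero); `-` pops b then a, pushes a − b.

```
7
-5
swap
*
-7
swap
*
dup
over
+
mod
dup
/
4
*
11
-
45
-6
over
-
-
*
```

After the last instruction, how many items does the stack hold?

1

7    : 7
-5   : 7 -5
swap : -5 7
*    : -35
-7   : -35 -7
swap : -7 -35
*    : 245
dup  : 245 245
over : 245 245 245
+    : 245 490
mod  : 245
dup  : 245 245
/    : 1
4    : 1 4
*    : 4
11   : 4 11
-    : -7
45   : -7 45
-6   : -7 45 -6
over : -7 45 -6 45
-    : -7 45 -51
-    : -7 96
*    : -672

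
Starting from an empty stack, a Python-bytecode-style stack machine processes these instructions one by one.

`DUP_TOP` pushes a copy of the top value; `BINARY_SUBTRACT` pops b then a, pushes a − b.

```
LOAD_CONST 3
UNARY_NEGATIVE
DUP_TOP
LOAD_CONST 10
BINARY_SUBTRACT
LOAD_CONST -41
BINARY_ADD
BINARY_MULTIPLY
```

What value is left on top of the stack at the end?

162

LOAD_CONST 3     3
UNARY_NEGATIVE   -3
DUP_TOP          -3 -3
LOAD_CONST 10    -3 -3 10
BINARY_SUBTRACT  -3 -13
LOAD_CONST -41   -3 -13 -41
BINARY_ADD       -3 -54
BINARY_MULTIPLY  162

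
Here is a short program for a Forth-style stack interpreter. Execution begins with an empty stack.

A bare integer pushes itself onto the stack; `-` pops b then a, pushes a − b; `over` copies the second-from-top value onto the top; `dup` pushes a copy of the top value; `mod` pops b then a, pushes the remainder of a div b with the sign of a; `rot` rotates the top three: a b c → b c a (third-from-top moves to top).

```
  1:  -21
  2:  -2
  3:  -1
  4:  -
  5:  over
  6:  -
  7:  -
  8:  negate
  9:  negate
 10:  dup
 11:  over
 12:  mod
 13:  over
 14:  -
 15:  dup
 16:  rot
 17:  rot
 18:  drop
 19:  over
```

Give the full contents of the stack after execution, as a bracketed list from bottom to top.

-21    → [-21]
-2     → [-21, -2]
-1     → [-21, -2, -1]
-      → [-21, -1]
over   → [-21, -1, -21]
-      → [-21, 20]
-      → [-41]
negate → [41]
negate → [-41]
dup    → [-41, -41]
over   → [-41, -41, -41]
mod    → [-41, 0]
over   → [-41, 0, -41]
-      → [-41, 41]
dup    → [-41, 41, 41]
rot    → [41, 41, -41]
rot    → [41, -41, 41]
drop   → [41, -41]
over   → [41, -41, 41]

[41, -41, 41]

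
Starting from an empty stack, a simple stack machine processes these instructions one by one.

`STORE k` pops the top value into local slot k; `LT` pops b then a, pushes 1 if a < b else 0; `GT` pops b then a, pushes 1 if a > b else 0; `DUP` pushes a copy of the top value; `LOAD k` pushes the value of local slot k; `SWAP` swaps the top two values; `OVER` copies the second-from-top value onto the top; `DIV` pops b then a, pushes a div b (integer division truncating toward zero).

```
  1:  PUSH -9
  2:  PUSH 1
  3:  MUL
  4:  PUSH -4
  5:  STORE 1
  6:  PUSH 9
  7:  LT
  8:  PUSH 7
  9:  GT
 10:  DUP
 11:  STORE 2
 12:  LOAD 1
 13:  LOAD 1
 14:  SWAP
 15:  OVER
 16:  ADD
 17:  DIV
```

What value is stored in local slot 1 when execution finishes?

-4

PUSH -9 → -9
PUSH 1  → -9 1
MUL     → -9
PUSH -4 → -9 -4
STORE 1 → -9
PUSH 9  → -9 9
LT      → 1
PUSH 7  → 1 7
GT      → 0
DUP     → 0 0
STORE 2 → 0
LOAD 1  → 0 -4
LOAD 1  → 0 -4 -4
SWAP    → 0 -4 -4
OVER    → 0 -4 -4 -4
ADD     → 0 -4 -8
DIV     → 0 0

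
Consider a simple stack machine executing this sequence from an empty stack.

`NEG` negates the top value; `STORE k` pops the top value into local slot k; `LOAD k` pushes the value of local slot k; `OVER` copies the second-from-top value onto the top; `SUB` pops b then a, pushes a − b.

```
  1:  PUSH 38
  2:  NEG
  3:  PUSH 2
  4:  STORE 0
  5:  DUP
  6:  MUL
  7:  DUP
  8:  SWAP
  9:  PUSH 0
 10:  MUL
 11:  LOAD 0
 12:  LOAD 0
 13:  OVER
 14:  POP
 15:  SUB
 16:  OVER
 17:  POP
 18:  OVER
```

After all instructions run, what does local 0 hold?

PUSH 38  [38]
NEG      [-38]
PUSH 2   [-38, 2]
STORE 0  [-38]
DUP      [-38, -38]
MUL      [1444]
DUP      [1444, 1444]
SWAP     [1444, 1444]
PUSH 0   [1444, 1444, 0]
MUL      [1444, 0]
LOAD 0   [1444, 0, 2]
LOAD 0   [1444, 0, 2, 2]
OVER     [1444, 0, 2, 2, 2]
POP      [1444, 0, 2, 2]
SUB      [1444, 0, 0]
OVER     [1444, 0, 0, 0]
POP      [1444, 0, 0]
OVER     [1444, 0, 0, 0]

2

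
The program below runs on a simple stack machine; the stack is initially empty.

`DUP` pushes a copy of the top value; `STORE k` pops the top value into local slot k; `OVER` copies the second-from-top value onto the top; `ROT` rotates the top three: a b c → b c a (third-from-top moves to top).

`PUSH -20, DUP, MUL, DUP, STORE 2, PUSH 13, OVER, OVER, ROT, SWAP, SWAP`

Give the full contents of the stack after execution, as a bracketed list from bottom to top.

[400, 400, 13, 13]

PUSH -20  [-20]
DUP       [-20, -20]
MUL       [400]
DUP       [400, 400]
STORE 2   [400]
PUSH 13   [400, 13]
OVER      [400, 13, 400]
OVER      [400, 13, 400, 13]
ROT       [400, 400, 13, 13]
SWAP      [400, 400, 13, 13]
SWAP      [400, 400, 13, 13]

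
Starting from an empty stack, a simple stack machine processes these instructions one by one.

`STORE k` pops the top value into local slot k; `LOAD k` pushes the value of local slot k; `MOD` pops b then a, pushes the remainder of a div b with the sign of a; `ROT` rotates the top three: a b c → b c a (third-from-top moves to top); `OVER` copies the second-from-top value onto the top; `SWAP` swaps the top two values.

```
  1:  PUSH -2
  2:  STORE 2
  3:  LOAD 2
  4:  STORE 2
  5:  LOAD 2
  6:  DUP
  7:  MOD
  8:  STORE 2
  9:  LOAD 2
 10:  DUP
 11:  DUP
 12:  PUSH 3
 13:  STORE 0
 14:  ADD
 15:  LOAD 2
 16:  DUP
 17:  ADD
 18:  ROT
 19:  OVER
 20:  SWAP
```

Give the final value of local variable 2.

0

PUSH -2 → [-2]
STORE 2 → []
LOAD 2  → [-2]
STORE 2 → []
LOAD 2  → [-2]
DUP     → [-2, -2]
MOD     → [0]
STORE 2 → []
LOAD 2  → [0]
DUP     → [0, 0]
DUP     → [0, 0, 0]
PUSH 3  → [0, 0, 0, 3]
STORE 0 → [0, 0, 0]
ADD     → [0, 0]
LOAD 2  → [0, 0, 0]
DUP     → [0, 0, 0, 0]
ADD     → [0, 0, 0]
ROT     → [0, 0, 0]
OVER    → [0, 0, 0, 0]
SWAP    → [0, 0, 0, 0]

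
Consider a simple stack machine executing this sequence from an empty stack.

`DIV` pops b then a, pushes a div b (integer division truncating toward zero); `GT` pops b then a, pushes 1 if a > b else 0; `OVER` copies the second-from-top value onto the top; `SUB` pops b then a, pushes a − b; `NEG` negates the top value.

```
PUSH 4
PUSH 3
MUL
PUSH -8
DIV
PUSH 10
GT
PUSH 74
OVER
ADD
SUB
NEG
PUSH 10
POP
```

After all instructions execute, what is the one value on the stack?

PUSH 4  : [4]
PUSH 3  : [4, 3]
MUL     : [12]
PUSH -8 : [12, -8]
DIV     : [-1]
PUSH 10 : [-1, 10]
GT      : [0]
PUSH 74 : [0, 74]
OVER    : [0, 74, 0]
ADD     : [0, 74]
SUB     : [-74]
NEG     : [74]
PUSH 10 : [74, 10]
POP     : [74]

74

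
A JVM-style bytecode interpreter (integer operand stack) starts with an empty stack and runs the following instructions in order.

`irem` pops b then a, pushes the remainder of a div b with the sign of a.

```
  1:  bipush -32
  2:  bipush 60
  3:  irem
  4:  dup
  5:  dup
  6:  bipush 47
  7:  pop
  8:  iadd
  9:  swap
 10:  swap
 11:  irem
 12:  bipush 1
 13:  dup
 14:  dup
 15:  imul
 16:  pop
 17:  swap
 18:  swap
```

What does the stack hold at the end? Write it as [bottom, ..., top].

[-32, 1]

bipush -32  [-32]
bipush 60   [-32, 60]
irem        [-32]
dup         [-32, -32]
dup         [-32, -32, -32]
bipush 47   [-32, -32, -32, 47]
pop         [-32, -32, -32]
iadd        [-32, -64]
swap        [-64, -32]
swap        [-32, -64]
irem        [-32]
bipush 1    [-32, 1]
dup         [-32, 1, 1]
dup         [-32, 1, 1, 1]
imul        [-32, 1, 1]
pop         [-32, 1]
swap        [1, -32]
swap        [-32, 1]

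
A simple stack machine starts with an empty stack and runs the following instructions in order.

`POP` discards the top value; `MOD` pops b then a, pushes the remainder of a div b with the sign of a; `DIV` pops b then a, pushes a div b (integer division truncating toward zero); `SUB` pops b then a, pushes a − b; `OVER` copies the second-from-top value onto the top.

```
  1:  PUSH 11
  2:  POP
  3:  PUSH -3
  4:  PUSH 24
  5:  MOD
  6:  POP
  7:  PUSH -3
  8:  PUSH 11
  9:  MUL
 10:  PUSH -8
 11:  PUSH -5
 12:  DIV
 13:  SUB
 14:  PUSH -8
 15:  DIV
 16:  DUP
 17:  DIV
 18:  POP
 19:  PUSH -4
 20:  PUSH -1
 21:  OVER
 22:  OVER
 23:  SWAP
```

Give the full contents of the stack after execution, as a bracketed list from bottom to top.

[-4, -1, -1, -4]

PUSH 11 : [11]
POP     : []
PUSH -3 : [-3]
PUSH 24 : [-3, 24]
MOD     : [-3]
POP     : []
PUSH -3 : [-3]
PUSH 11 : [-3, 11]
MUL     : [-33]
PUSH -8 : [-33, -8]
PUSH -5 : [-33, -8, -5]
DIV     : [-33, 1]
SUB     : [-34]
PUSH -8 : [-34, -8]
DIV     : [4]
DUP     : [4, 4]
DIV     : [1]
POP     : []
PUSH -4 : [-4]
PUSH -1 : [-4, -1]
OVER    : [-4, -1, -4]
OVER    : [-4, -1, -4, -1]
SWAP    : [-4, -1, -1, -4]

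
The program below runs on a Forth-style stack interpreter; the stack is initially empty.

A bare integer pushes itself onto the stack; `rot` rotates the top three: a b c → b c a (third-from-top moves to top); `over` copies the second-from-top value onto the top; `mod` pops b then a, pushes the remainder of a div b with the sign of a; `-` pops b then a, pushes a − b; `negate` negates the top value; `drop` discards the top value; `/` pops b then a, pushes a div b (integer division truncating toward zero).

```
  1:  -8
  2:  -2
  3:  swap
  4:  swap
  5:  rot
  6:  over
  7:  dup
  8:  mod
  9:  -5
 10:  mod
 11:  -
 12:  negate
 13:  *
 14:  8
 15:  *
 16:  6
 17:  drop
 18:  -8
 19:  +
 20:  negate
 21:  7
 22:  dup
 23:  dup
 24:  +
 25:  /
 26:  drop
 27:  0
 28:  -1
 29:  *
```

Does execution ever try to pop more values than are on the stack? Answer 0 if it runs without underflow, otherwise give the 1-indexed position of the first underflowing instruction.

-8   : -8
-2   : -8 -2
swap : -2 -8
swap : -8 -2
rot  — needs 3 operands, stack has 2 → underflow

5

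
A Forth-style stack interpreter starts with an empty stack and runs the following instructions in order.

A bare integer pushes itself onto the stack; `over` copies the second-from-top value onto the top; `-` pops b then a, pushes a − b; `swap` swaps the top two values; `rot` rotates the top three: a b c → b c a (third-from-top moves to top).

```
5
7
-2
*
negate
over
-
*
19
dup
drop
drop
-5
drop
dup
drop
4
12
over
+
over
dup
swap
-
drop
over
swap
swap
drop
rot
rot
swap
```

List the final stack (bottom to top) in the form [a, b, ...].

[16, 4, 45]

5       [5]
7       [5, 7]
-2      [5, 7, -2]
*       [5, -14]
negate  [5, 14]
over    [5, 14, 5]
-       [5, 9]
*       [45]
19      [45, 19]
dup     [45, 19, 19]
drop    [45, 19]
drop    [45]
-5      [45, -5]
drop    [45]
dup     [45, 45]
drop    [45]
4       [45, 4]
12      [45, 4, 12]
over    [45, 4, 12, 4]
+       [45, 4, 16]
over    [45, 4, 16, 4]
dup     [45, 4, 16, 4, 4]
swap    [45, 4, 16, 4, 4]
-       [45, 4, 16, 0]
drop    [45, 4, 16]
over    [45, 4, 16, 4]
swap    [45, 4, 4, 16]
swap    [45, 4, 16, 4]
drop    [45, 4, 16]
rot     [4, 16, 45]
rot     [16, 45, 4]
swap    [16, 4, 45]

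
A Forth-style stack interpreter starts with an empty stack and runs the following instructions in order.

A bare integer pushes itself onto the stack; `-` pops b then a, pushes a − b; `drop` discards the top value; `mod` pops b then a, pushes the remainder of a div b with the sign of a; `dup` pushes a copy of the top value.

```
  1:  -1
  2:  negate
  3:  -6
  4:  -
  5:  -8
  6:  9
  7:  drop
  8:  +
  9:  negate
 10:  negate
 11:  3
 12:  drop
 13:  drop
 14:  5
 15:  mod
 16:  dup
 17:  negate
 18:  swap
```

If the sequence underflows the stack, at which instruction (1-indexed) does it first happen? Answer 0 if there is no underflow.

-1     → -1
negate → 1
-6     → 1 -6
-      → 7
-8     → 7 -8
9      → 7 -8 9
drop   → 7 -8
+      → -1
negate → 1
negate → -1
3      → -1 3
drop   → -1
drop   → (empty)
5      → 5
mod  — needs 2 operands, stack has 1 → underflow

15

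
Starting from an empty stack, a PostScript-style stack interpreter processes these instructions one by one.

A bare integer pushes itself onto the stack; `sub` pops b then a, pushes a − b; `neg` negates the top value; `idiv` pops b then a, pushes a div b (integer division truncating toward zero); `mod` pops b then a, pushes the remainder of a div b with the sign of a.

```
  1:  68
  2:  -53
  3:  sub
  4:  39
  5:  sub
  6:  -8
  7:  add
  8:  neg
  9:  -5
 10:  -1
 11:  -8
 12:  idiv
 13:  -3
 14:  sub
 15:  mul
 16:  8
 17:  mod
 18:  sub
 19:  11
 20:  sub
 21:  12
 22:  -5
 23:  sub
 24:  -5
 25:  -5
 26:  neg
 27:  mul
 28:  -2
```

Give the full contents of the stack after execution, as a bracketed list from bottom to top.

[-78, 17, -25, -2]

68    [68]
-53   [68, -53]
sub   [121]
39    [121, 39]
sub   [82]
-8    [82, -8]
add   [74]
neg   [-74]
-5    [-74, -5]
-1    [-74, -5, -1]
-8    [-74, -5, -1, -8]
idiv  [-74, -5, 0]
-3    [-74, -5, 0, -3]
sub   [-74, -5, 3]
mul   [-74, -15]
8     [-74, -15, 8]
mod   [-74, -7]
sub   [-67]
11    [-67, 11]
sub   [-78]
12    [-78, 12]
-5    [-78, 12, -5]
sub   [-78, 17]
-5    [-78, 17, -5]
-5    [-78, 17, -5, -5]
neg   [-78, 17, -5, 5]
mul   [-78, 17, -25]
-2    [-78, 17, -25, -2]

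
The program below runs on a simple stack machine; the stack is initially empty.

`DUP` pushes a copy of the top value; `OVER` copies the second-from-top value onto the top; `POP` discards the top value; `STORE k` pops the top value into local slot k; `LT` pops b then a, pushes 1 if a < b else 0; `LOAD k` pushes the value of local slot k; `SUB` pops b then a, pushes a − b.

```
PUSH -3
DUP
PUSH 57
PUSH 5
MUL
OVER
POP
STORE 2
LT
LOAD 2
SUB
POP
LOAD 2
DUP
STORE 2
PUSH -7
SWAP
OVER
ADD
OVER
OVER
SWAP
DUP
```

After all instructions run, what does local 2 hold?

PUSH -3 → [-3]
DUP     → [-3, -3]
PUSH 57 → [-3, -3, 57]
PUSH 5  → [-3, -3, 57, 5]
MUL     → [-3, -3, 285]
OVER    → [-3, -3, 285, -3]
POP     → [-3, -3, 285]
STORE 2 → [-3, -3]
LT      → [0]
LOAD 2  → [0, 285]
SUB     → [-285]
POP     → []
LOAD 2  → [285]
DUP     → [285, 285]
STORE 2 → [285]
PUSH -7 → [285, -7]
SWAP    → [-7, 285]
OVER    → [-7, 285, -7]
ADD     → [-7, 278]
OVER    → [-7, 278, -7]
OVER    → [-7, 278, -7, 278]
SWAP    → [-7, 278, 278, -7]
DUP     → [-7, 278, 278, -7, -7]

285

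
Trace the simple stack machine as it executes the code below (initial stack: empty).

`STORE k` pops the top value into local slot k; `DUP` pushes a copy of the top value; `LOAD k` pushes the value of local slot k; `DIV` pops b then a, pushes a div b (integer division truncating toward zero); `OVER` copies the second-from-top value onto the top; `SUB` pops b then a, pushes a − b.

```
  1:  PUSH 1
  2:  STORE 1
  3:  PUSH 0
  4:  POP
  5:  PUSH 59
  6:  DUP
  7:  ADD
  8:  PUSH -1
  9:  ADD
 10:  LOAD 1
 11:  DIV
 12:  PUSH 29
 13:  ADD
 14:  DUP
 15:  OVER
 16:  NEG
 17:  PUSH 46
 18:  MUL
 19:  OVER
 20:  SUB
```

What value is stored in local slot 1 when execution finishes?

PUSH 1  -> 1
STORE 1 -> (empty)
PUSH 0  -> 0
POP     -> (empty)
PUSH 59 -> 59
DUP     -> 59 59
ADD     -> 118
PUSH -1 -> 118 -1
ADD     -> 117
LOAD 1  -> 117 1
DIV     -> 117
PUSH 29 -> 117 29
ADD     -> 146
DUP     -> 146 146
OVER    -> 146 146 146
NEG     -> 146 146 -146
PUSH 46 -> 146 146 -146 46
MUL     -> 146 146 -6716
OVER    -> 146 146 -6716 146
SUB     -> 146 146 -6862

1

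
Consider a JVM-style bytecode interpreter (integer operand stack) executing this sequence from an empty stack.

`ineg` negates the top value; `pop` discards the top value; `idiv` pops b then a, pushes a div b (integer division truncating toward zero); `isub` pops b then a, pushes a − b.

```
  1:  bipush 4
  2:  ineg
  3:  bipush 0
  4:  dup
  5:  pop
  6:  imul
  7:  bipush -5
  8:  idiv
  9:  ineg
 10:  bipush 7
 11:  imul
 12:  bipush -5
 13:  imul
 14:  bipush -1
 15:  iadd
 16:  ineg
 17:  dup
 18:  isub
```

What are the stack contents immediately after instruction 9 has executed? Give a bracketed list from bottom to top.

bipush 4  → 4
ineg      → -4
bipush 0  → -4 0
dup       → -4 0 0
pop       → -4 0
imul      → 0
bipush -5 → 0 -5
idiv      → 0
ineg      → 0

[0]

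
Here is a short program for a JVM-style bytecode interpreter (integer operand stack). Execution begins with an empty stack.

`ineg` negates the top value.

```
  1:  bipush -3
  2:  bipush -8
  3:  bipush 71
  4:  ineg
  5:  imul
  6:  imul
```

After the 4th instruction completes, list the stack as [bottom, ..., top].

bipush -3 → [-3]
bipush -8 → [-3, -8]
bipush 71 → [-3, -8, 71]
ineg      → [-3, -8, -71]

[-3, -8, -71]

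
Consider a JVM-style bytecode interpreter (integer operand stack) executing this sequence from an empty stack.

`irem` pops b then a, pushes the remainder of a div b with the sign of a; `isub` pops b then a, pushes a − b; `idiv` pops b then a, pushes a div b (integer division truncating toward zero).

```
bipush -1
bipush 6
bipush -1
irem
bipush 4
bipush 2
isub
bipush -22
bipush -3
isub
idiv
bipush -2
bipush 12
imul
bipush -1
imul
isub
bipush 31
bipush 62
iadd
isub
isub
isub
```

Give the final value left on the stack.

bipush -1   -1
bipush 6    -1 6
bipush -1   -1 6 -1
irem        -1 0
bipush 4    -1 0 4
bipush 2    -1 0 4 2
isub        -1 0 2
bipush -22  -1 0 2 -22
bipush -3   -1 0 2 -22 -3
isub        -1 0 2 -19
idiv        -1 0 0
bipush -2   -1 0 0 -2
bipush 12   -1 0 0 -2 12
imul        -1 0 0 -24
bipush -1   -1 0 0 -24 -1
imul        -1 0 0 24
isub        -1 0 -24
bipush 31   -1 0 -24 31
bipush 62   -1 0 -24 31 62
iadd        -1 0 -24 93
isub        -1 0 -117
isub        -1 117
isub        -118

-118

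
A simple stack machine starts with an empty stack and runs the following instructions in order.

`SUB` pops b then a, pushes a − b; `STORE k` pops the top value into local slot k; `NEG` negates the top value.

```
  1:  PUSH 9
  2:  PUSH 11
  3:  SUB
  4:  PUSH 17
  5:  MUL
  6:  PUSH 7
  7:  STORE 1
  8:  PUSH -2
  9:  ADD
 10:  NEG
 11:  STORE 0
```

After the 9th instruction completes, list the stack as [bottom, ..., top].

[-36]

PUSH 9  : 9
PUSH 11 : 9 11
SUB     : -2
PUSH 17 : -2 17
MUL     : -34
PUSH 7  : -34 7
STORE 1 : -34
PUSH -2 : -34 -2
ADD     : -36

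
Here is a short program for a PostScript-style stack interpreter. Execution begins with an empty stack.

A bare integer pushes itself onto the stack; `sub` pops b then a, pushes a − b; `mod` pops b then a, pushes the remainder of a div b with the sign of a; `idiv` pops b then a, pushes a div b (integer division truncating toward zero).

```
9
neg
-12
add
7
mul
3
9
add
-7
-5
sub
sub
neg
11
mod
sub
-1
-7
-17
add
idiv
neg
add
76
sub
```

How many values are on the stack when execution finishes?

9    -> [9]
neg  -> [-9]
-12  -> [-9, -12]
add  -> [-21]
7    -> [-21, 7]
mul  -> [-147]
3    -> [-147, 3]
9    -> [-147, 3, 9]
add  -> [-147, 12]
-7   -> [-147, 12, -7]
-5   -> [-147, 12, -7, -5]
sub  -> [-147, 12, -2]
sub  -> [-147, 14]
neg  -> [-147, -14]
11   -> [-147, -14, 11]
mod  -> [-147, -3]
sub  -> [-144]
-1   -> [-144, -1]
-7   -> [-144, -1, -7]
-17  -> [-144, -1, -7, -17]
add  -> [-144, -1, -24]
idiv -> [-144, 0]
neg  -> [-144, 0]
add  -> [-144]
76   -> [-144, 76]
sub  -> [-220]

1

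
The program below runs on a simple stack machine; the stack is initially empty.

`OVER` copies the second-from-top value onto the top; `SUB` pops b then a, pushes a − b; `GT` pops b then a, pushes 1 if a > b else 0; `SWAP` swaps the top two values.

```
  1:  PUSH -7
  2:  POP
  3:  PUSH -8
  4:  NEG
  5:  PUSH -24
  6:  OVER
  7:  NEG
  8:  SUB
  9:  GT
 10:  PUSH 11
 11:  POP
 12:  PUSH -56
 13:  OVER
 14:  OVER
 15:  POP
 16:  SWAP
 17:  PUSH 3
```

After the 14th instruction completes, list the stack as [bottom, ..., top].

PUSH -7  → -7
POP      → (empty)
PUSH -8  → -8
NEG      → 8
PUSH -24 → 8 -24
OVER     → 8 -24 8
NEG      → 8 -24 -8
SUB      → 8 -16
GT       → 1
PUSH 11  → 1 11
POP      → 1
PUSH -56 → 1 -56
OVER     → 1 -56 1
OVER     → 1 -56 1 -56

[1, -56, 1, -56]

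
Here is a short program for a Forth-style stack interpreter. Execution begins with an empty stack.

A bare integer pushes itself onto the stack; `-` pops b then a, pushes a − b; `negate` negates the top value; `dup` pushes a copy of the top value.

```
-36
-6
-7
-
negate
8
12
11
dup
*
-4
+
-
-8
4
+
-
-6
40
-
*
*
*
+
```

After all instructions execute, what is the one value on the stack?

-36     [-36]
-6      [-36, -6]
-7      [-36, -6, -7]
-       [-36, 1]
negate  [-36, -1]
8       [-36, -1, 8]
12      [-36, -1, 8, 12]
11      [-36, -1, 8, 12, 11]
dup     [-36, -1, 8, 12, 11, 11]
*       [-36, -1, 8, 12, 121]
-4      [-36, -1, 8, 12, 121, -4]
+       [-36, -1, 8, 12, 117]
-       [-36, -1, 8, -105]
-8      [-36, -1, 8, -105, -8]
4       [-36, -1, 8, -105, -8, 4]
+       [-36, -1, 8, -105, -4]
-       [-36, -1, 8, -101]
-6      [-36, -1, 8, -101, -6]
40      [-36, -1, 8, -101, -6, 40]
-       [-36, -1, 8, -101, -46]
*       [-36, -1, 8, 4646]
*       [-36, -1, 37168]
*       [-36, -37168]
+       [-37204]

-37204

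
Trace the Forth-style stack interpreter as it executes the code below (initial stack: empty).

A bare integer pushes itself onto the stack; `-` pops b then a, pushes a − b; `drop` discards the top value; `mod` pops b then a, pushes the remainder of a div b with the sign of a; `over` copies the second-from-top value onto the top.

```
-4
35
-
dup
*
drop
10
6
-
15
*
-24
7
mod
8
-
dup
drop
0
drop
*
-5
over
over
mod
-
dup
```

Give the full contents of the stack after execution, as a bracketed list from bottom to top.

[-660, -5, -5]

-4   -> -4
35   -> -4 35
-    -> -39
dup  -> -39 -39
*    -> 1521
drop -> (empty)
10   -> 10
6    -> 10 6
-    -> 4
15   -> 4 15
*    -> 60
-24  -> 60 -24
7    -> 60 -24 7
mod  -> 60 -3
8    -> 60 -3 8
-    -> 60 -11
dup  -> 60 -11 -11
drop -> 60 -11
0    -> 60 -11 0
drop -> 60 -11
*    -> -660
-5   -> -660 -5
over -> -660 -5 -660
over -> -660 -5 -660 -5
mod  -> -660 -5 0
-    -> -660 -5
dup  -> -660 -5 -5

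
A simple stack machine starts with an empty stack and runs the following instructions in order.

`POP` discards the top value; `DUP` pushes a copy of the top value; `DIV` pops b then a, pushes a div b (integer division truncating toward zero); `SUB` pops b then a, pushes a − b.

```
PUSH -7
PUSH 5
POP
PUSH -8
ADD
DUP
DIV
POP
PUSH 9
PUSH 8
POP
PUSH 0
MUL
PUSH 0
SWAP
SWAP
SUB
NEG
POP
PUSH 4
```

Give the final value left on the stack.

4

PUSH -7 → [-7]
PUSH 5  → [-7, 5]
POP     → [-7]
PUSH -8 → [-7, -8]
ADD     → [-15]
DUP     → [-15, -15]
DIV     → [1]
POP     → []
PUSH 9  → [9]
PUSH 8  → [9, 8]
POP     → [9]
PUSH 0  → [9, 0]
MUL     → [0]
PUSH 0  → [0, 0]
SWAP    → [0, 0]
SWAP    → [0, 0]
SUB     → [0]
NEG     → [0]
POP     → []
PUSH 4  → [4]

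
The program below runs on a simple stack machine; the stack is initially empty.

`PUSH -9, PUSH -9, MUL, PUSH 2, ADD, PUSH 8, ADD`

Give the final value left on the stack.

91

PUSH -9  -9
PUSH -9  -9 -9
MUL      81
PUSH 2   81 2
ADD      83
PUSH 8   83 8
ADD      91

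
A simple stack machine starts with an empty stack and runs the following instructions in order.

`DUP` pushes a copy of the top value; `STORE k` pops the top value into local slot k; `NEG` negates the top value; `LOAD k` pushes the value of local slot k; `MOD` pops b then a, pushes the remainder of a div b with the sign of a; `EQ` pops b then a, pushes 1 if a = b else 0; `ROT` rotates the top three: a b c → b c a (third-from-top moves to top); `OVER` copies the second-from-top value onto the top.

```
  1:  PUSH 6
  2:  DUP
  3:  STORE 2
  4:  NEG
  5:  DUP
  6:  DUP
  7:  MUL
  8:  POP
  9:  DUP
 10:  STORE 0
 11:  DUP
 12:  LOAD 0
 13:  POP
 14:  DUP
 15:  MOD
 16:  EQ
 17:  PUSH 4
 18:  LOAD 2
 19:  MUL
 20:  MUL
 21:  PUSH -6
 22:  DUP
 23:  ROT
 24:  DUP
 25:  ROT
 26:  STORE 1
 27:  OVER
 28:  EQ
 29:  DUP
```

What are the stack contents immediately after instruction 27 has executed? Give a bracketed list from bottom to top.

PUSH 6   6
DUP      6 6
STORE 2  6
NEG      -6
DUP      -6 -6
DUP      -6 -6 -6
MUL      -6 36
POP      -6
DUP      -6 -6
STORE 0  -6
DUP      -6 -6
LOAD 0   -6 -6 -6
POP      -6 -6
DUP      -6 -6 -6
MOD      -6 0
EQ       0
PUSH 4   0 4
LOAD 2   0 4 6
MUL      0 24
MUL      0
PUSH -6  0 -6
DUP      0 -6 -6
ROT      -6 -6 0
DUP      -6 -6 0 0
ROT      -6 0 0 -6
STORE 1  -6 0 0
OVER     -6 0 0 0

[-6, 0, 0, 0]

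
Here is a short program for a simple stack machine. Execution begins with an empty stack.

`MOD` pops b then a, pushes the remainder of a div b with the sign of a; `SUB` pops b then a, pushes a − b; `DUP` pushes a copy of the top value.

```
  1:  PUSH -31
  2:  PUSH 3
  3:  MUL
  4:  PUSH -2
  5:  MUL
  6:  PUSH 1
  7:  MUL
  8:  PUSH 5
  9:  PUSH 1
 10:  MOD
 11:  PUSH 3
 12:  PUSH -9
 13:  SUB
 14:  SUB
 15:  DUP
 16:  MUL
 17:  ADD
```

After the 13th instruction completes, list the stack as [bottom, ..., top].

[186, 0, 12]

PUSH -31 : -31
PUSH 3   : -31 3
MUL      : -93
PUSH -2  : -93 -2
MUL      : 186
PUSH 1   : 186 1
MUL      : 186
PUSH 5   : 186 5
PUSH 1   : 186 5 1
MOD      : 186 0
PUSH 3   : 186 0 3
PUSH -9  : 186 0 3 -9
SUB      : 186 0 12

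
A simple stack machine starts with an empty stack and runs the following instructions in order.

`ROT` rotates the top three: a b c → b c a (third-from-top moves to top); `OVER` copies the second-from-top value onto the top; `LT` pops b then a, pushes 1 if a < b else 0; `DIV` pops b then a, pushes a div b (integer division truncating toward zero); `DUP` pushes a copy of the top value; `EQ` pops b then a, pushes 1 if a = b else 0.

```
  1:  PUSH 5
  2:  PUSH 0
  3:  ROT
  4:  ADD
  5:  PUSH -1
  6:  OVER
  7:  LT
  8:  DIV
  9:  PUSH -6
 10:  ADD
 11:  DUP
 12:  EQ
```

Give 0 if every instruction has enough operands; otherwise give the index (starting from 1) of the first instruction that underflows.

PUSH 5 → 5
PUSH 0 → 5 0
ROT  — needs 3 operands, stack has 2 → underflow

3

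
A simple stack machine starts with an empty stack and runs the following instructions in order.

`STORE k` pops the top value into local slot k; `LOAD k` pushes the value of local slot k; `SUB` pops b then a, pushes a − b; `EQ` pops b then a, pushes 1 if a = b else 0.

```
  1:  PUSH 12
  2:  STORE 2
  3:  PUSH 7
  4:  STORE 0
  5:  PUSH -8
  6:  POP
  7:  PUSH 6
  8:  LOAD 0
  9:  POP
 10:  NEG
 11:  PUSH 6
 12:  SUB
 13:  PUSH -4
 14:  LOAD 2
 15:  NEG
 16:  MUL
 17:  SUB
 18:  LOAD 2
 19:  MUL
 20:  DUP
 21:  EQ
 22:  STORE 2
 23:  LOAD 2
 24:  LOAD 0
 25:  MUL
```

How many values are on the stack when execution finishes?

PUSH 12 → [12]
STORE 2 → []
PUSH 7  → [7]
STORE 0 → []
PUSH -8 → [-8]
POP     → []
PUSH 6  → [6]
LOAD 0  → [6, 7]
POP     → [6]
NEG     → [-6]
PUSH 6  → [-6, 6]
SUB     → [-12]
PUSH -4 → [-12, -4]
LOAD 2  → [-12, -4, 12]
NEG     → [-12, -4, -12]
MUL     → [-12, 48]
SUB     → [-60]
LOAD 2  → [-60, 12]
MUL     → [-720]
DUP     → [-720, -720]
EQ      → [1]
STORE 2 → []
LOAD 2  → [1]
LOAD 0  → [1, 7]
MUL     → [7]

1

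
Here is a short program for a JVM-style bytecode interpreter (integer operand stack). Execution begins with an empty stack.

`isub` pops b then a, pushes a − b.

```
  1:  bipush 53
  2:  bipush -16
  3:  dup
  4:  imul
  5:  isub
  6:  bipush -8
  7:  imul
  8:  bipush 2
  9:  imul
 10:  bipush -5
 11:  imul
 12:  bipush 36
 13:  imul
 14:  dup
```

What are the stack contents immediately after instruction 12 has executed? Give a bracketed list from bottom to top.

bipush 53  : 53
bipush -16 : 53 -16
dup        : 53 -16 -16
imul       : 53 256
isub       : -203
bipush -8  : -203 -8
imul       : 1624
bipush 2   : 1624 2
imul       : 3248
bipush -5  : 3248 -5
imul       : -16240
bipush 36  : -16240 36

[-16240, 36]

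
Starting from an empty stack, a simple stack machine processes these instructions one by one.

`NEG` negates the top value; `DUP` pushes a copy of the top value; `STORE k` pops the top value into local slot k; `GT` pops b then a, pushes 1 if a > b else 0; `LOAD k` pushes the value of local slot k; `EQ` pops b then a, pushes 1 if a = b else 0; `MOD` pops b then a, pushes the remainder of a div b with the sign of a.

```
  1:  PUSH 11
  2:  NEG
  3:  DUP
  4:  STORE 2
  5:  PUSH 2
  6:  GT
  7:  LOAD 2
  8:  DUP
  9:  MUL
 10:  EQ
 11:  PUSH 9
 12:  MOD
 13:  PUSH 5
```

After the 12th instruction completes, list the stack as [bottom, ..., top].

PUSH 11 : 11
NEG     : -11
DUP     : -11 -11
STORE 2 : -11
PUSH 2  : -11 2
GT      : 0
LOAD 2  : 0 -11
DUP     : 0 -11 -11
MUL     : 0 121
EQ      : 0
PUSH 9  : 0 9
MOD     : 0

[0]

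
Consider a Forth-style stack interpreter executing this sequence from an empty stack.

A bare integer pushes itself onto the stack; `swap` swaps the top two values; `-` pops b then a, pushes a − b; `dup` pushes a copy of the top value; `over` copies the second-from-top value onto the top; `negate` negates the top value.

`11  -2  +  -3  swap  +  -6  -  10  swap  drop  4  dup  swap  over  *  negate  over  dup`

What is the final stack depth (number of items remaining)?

11      11
-2      11 -2
+       9
-3      9 -3
swap    -3 9
+       6
-6      6 -6
-       12
10      12 10
swap    10 12
drop    10
4       10 4
dup     10 4 4
swap    10 4 4
over    10 4 4 4
*       10 4 16
negate  10 4 -16
over    10 4 -16 4
dup     10 4 -16 4 4

5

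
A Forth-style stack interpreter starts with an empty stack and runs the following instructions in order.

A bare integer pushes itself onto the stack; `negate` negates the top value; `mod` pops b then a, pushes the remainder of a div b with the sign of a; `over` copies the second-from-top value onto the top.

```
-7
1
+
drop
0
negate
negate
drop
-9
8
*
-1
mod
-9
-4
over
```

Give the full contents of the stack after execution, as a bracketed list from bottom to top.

-7     -> [-7]
1      -> [-7, 1]
+      -> [-6]
drop   -> []
0      -> [0]
negate -> [0]
negate -> [0]
drop   -> []
-9     -> [-9]
8      -> [-9, 8]
*      -> [-72]
-1     -> [-72, -1]
mod    -> [0]
-9     -> [0, -9]
-4     -> [0, -9, -4]
over   -> [0, -9, -4, -9]

[0, -9, -4, -9]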